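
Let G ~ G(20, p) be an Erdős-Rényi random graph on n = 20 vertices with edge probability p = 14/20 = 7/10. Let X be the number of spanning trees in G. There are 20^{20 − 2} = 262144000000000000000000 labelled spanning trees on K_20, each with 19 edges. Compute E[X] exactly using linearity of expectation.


K_20 has 20^{20 − 2} = 262144000000000000000000 labelled spanning trees.
For each such spanning tree H, let X_H = 1 if all 19 edges of H are present in G. Then P[X_H = 1] = p^{19} = (7/10)^{19} = 11398895185373143/10000000000000000000.
By linearity: E[X] = Σ_H E[X_H] = 262144000000000000000000 · p^{19} = 262144000000000000000000 · 11398895185373143/10000000000000000000 = 1494075989737228599296/5.
Numerically: E[X] ≈ 2.9882e+20.

E[X] = 262144000000000000000000 · (7/10)^{19} = 1494075989737228599296/5 ≈ 2.9882e+20.


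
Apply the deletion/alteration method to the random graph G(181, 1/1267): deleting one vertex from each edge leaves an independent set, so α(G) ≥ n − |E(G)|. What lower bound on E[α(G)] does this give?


E[|E(G)|] = C(181, 2)·p = 16290 · (1/1267) = 90/7.
E[α(G)] ≥ n − E[|E(G)|] = 181 − 90/7 = 1177/7.
Numerically: ≈ 168.14286.
(This is only a lower bound; the true E[α(G)] may be larger.)

E[α(G)] ≥ 1177/7 ≈ 168.14286.


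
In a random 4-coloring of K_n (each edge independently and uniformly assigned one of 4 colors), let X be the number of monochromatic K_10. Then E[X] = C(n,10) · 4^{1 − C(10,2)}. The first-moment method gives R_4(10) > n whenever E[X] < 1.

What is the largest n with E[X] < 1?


We need C(n, 10) · 4^{1 − 45} < 1, i.e. C(n, 10) < 4^{45 − 1} = 309485009821345068724781056.
Check values of n near the boundary:
  n = 2020: C(2020, 10) = 304832018578739931133653656; 304832018578739931133653656 < 309485009821345068724781056? YES
  n = 2021: C(2021, 10) = 306347841644770462864800616; 306347841644770462864800616 < 309485009821345068724781056? YES
  n = 2022: C(2022, 10) = 307870445231474093395937796; 307870445231474093395937796 < 309485009821345068724781056? YES
  n = 2023: C(2023, 10) = 309399856285778485315440716; 309399856285778485315440716 < 309485009821345068724781056? YES
  n = 2024: C(2024, 10) = 310936101848269937576192656; 310936101848269937576192656 < 309485009821345068724781056? NO
The largest n with C(n, 10) < 309485009821345068724781056 is n = 2023 (where E[X] = 77349964071444621328860179/77371252455336267181195264 ≈ 1.000). Hence R_4(10) > 2023, i.e. R_4(10) ≥ 2024.

Largest n = 2023; hence R_4(10) > 2023.


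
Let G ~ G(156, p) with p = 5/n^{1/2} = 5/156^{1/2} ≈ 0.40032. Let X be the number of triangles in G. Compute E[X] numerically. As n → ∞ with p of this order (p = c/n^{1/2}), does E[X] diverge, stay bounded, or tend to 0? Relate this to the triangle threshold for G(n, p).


Number of potential triangles: C(156, 3) = 620620.
Each occurs with probability p³ ≈ (0.40032)³ ≈ 6.4153908e-02.
By linearity: E[X] = C(156, 3)·p³ ≈ 620620 · 6.4153908e-02 ≈ 39815.19824.
Since α = 1/2 < 1, p = c/n^{1/2} ≫ 1/n is above the triangle threshold p ~ 1/n. Asymptotically E[X] ~ (c³/6)·n^{3(1−α)} = (5³/6)·n^{1.5} → ∞; triangles are abundant w.h.p.

E[X] ≈ 39815.19824; in regime p = Θ(1/n^{1/2}) E[X] diverges (above the triangle threshold p ~ 1/n).


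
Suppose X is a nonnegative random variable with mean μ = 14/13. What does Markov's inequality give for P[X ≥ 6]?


μ = E[X] = 14/13, a = 6.
Markov: P[X ≥ 6] ≤ μ/a = (14/13)/6 = 7/39.
Numerically: ≈ 0.179.
(Since a = 6 > μ = 1.077, the bound 7/39 is < 1 and informative.)

P[X ≥ 6] ≤ 7/39 ≈ 0.179.


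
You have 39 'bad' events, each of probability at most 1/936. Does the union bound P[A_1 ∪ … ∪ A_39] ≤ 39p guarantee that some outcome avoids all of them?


Union bound: P[∪_{i=1}^{39} A_i] ≤ Σ_i P[A_i] ≤ 39·p = 39·(1/936) = 1/24.
Numerically: 1/24 ≈ 0.0417.
Is 1/24 < 1? YES.
Since P[∪ A_i] ≤ 1/24 < 1, the complement has P[∩ A_i^c] ≥ 1 − 1/24 = 23/24 > 0, so some outcome avoids every A_i.

39·p = 1/24 ≈ 0.0417; existence CERTIFIED by the union bound.


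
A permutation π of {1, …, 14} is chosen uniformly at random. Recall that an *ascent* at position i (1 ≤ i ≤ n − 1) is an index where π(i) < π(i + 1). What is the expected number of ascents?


Write X = Σ X_I over i = 1, …, 13, with X_I the indicator of one ascent.
There are 13 indicators.
For each fixed i, the pair (π(i), π(i+1)) is a uniformly random ordered pair of distinct values from {1, …, 14}; by symmetry P[π(i) < π(i+1)] = 1/2.
By linearity: E[X] = 13 · (1/2) = (14 − 1) · (1/2) = 13/2 ≈ 6.50000.

E[X] = 13/2 = 6.50000.


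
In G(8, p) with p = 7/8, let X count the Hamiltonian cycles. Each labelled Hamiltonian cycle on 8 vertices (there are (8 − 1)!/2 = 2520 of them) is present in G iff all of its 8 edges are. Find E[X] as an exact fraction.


K_8 has (8 − 1)!/2 = 2520 labelled Hamiltonian cycles.
For each such Hamiltonian cycle H, let X_H = 1 if all 8 edges of H are present in G. Then P[X_H = 1] = p^{8} = (7/8)^{8} = 5764801/16777216.
By linearity: E[X] = Σ_H E[X_H] = 2520 · p^{8} = 2520 · 5764801/16777216 = 1815912315/2097152.
Numerically: E[X] ≈ 866.

E[X] = 2520 · (7/8)^{8} = 1815912315/2097152 ≈ 866.


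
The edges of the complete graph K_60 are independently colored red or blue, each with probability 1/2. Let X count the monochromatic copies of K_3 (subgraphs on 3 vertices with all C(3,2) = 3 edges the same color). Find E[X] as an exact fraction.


Let X = Σ_S X_S over the C(60, 3) = 34220 subsets S of size 3, where X_S = 1 if the K_3 on S is monochromatic.
For a fixed S, the K_3 on S has C(3, 2) = 3 edges. P[all 3 edges red] = (1/2)^3, and likewise for blue, so P[monochromatic] = 2·(1/2)^3 = 2^{1 − 3} = 1/4.
By linearity of expectation: E[X] = C(60, 3) · 2^{1 − 3} = 34220 · 1/4 = 8555.
Numerically: E[X] ≈ 8555.000.

E[X] = C(60,3)·2^(1−C(3,2)) = 8555 ≈ 8555.000.


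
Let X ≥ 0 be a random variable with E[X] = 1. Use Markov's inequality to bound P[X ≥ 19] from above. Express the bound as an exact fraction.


μ = E[X] = 1, a = 19.
Markov: P[X ≥ 19] ≤ μ/a = (1)/19 = 1/19.
Numerically: ≈ 0.052632.
(Since a = 19 > μ = 1.000000, the bound 1/19 is < 1 and informative.)

P[X ≥ 19] ≤ 1/19 ≈ 0.052632.


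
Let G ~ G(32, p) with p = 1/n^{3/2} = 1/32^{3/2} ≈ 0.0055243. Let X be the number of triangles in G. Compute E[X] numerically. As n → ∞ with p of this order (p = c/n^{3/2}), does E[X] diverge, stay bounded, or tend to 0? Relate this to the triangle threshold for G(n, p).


Number of potential triangles: C(32, 3) = 4960.
Each occurs with probability p³ ≈ (0.0055243)³ ≈ 1.6858739e-07.
By linearity: E[X] = C(32, 3)·p³ ≈ 4960 · 1.6858739e-07 ≈ 0.00084.
Since α = 3/2 > 1, p = c/n^{3/2} = o(1/n) is below the triangle threshold p ~ 1/n. Asymptotically E[X] ~ (c³/6)·n^{3(1−α)} = (1³/6)·n^{-1.5} → 0, so by Markov's inequality G has no triangles w.h.p.

E[X] ≈ 0.00084; in regime p = Θ(1/n^{3/2}) E[X] tends to 0 (below the triangle threshold p ~ 1/n).


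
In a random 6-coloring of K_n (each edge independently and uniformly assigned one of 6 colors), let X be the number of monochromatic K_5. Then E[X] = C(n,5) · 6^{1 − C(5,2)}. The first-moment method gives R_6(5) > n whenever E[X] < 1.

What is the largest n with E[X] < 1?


We need C(n, 5) · 6^{1 − 10} < 1, i.e. C(n, 5) < 6^{10 − 1} = 10077696.
Check values of n near the boundary:
  n = 65: C(65, 5) = 8259888; 8259888 < 10077696? YES
  n = 66: C(66, 5) = 8936928; 8936928 < 10077696? YES
  n = 67: C(67, 5) = 9657648; 9657648 < 10077696? YES
  n = 68: C(68, 5) = 10424128; 10424128 < 10077696? NO
The largest n with C(n, 5) < 10077696 is n = 67 (where E[X] = 67067/69984 ≈ 0.9583190). Hence R_6(5) > 67, i.e. R_6(5) ≥ 68.

Largest n = 67; hence R_6(5) > 67.


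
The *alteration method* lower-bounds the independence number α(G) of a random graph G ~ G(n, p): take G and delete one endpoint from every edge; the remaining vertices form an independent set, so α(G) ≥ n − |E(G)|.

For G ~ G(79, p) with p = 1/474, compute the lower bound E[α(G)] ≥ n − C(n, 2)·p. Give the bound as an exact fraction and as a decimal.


E[|E(G)|] = C(79, 2)·p = 3081 · (1/474) = 13/2.
E[α(G)] ≥ n − E[|E(G)|] = 79 − 13/2 = 145/2.
Numerically: ≈ 72.500000.
(This is only a lower bound; the true E[α(G)] may be larger.)

E[α(G)] ≥ 145/2 ≈ 72.500000.


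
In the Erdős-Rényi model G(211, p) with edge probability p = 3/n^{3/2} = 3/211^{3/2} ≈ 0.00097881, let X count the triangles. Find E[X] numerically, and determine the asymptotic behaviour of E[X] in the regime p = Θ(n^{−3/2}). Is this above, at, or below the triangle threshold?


Number of potential triangles: C(211, 3) = 1543465.
Each occurs with probability p³ ≈ (0.00097881)³ ≈ 9.3776218e-10.
By linearity: E[X] = C(211, 3)·p³ ≈ 1543465 · 9.3776218e-10 ≈ 0.00145.
Since α = 3/2 > 1, p = c/n^{3/2} = o(1/n) is below the triangle threshold p ~ 1/n. Asymptotically E[X] ~ (c³/6)·n^{3(1−α)} = (3³/6)·n^{-1.5} → 0, so by Markov's inequality G has no triangles w.h.p.

E[X] ≈ 0.00145; in regime p = Θ(1/n^{3/2}) E[X] tends to 0 (below the triangle threshold p ~ 1/n).


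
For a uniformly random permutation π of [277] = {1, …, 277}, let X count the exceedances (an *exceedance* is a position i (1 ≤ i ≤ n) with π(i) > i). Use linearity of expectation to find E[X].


Write X = Σ_{i=1}^{277} X_i, where X_i = 1_{π(i) > i}.
For each fixed i, π(i) is uniform over {1, …, 277} (marginal of a uniform permutation), so P[π(i) > i] = (n − i)/n. Summing: Σ_{i=1}^{277} (n − i)/n = (0 + 1 + … + 276)/277 = 277(277 − 1)/(2·277) = (277 − 1)/2.
Hence E[X] = Σ_{i=1}^{277} (277 − i)/277 = 138 ≈ 138.0000.

E[X] = 138 = 138.0000.


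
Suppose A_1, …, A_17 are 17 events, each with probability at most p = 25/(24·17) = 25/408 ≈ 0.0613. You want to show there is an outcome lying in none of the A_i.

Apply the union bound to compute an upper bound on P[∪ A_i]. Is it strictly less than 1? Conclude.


Union bound: P[∪_{i=1}^{17} A_i] ≤ Σ_i P[A_i] ≤ 17·p = 17·(25/408) = 25/24.
Numerically: 25/24 ≈ 1.0417.
Is 25/24 < 1? NO.
Since the bound 25/24 is ≥ 1, the union bound is uninformative here; it does NOT by itself certify existence.

17·p = 25/24 ≈ 1.0417; existence NOT certified by the union bound.


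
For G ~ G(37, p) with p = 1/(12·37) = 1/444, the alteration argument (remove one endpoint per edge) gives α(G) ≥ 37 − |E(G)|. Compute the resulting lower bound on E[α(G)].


E[|E(G)|] = C(37, 2)·p = 666 · (1/444) = 3/2.
E[α(G)] ≥ n − E[|E(G)|] = 37 − 3/2 = 71/2.
Numerically: ≈ 35.5000.
(This is only a lower bound; the true E[α(G)] may be larger.)

E[α(G)] ≥ 71/2 ≈ 35.5000.


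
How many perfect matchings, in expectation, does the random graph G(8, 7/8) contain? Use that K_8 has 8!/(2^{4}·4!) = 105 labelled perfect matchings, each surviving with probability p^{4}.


K_8 has 8!/(2^{4}·4!) = 105 labelled perfect matchings.
For each such perfect matching H, let X_H = 1 if all 4 edges of H are present in G. Then P[X_H = 1] = p^{4} = (7/8)^{4} = 2401/4096.
Summing the indicators: E[X] = Σ_H E[X_H] = 105 · p^{4} = 105 · 2401/4096 = 252105/4096.
Numerically: E[X] ≈ 61.549.

E[X] = 105 · (7/8)^{4} = 252105/4096 ≈ 61.549.


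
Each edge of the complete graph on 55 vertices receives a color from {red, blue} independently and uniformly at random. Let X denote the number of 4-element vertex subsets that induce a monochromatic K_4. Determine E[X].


Let X = Σ_S X_S over the C(55, 4) = 341055 subsets S of size 4, where X_S = 1 if the K_4 on S is monochromatic.
For a fixed S, the K_4 on S has C(4, 2) = 6 edges. P[all 6 edges red] = (1/2)^6, and likewise for blue, so P[monochromatic] = 2·(1/2)^6 = 2^{1 − 6} = 1/32.
By linearity: E[X] = C(55, 4) · 2^{1 − 6} = 341055 · 1/32 = 341055/32.
Numerically: E[X] ≈ 10657.969.

E[X] = C(55,4)·2^(1−C(4,2)) = 341055/32 ≈ 10657.969.


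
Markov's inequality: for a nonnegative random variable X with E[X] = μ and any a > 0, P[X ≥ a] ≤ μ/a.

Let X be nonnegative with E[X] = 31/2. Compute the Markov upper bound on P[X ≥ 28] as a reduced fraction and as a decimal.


μ = E[X] = 31/2, a = 28.
Markov: P[X ≥ 28] ≤ μ/a = (31/2)/28 = 31/56.
Numerically: ≈ 0.553571.
(Since a = 28 > μ = 15.500000, the bound 31/56 is < 1 and informative.)

P[X ≥ 28] ≤ 31/56 ≈ 0.553571.


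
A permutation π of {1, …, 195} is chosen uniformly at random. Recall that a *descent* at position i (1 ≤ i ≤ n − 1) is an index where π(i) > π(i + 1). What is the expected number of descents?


Write X = Σ X_I over i = 1, …, 194, with X_I the indicator of one descent.
There are 194 indicators.
For each fixed i, the pair (π(i), π(i+1)) is a uniformly random ordered pair of distinct values from {1, …, 195}; by symmetry P[π(i) > π(i+1)] = 1/2.
By linearity: E[X] = 194 · (1/2) = (195 − 1) · (1/2) = 97 ≈ 97.000000.

E[X] = 97 = 97.000000.


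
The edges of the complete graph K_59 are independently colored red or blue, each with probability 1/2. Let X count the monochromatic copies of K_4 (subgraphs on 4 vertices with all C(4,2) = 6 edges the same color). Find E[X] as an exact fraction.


Let X = Σ_S X_S over the C(59, 4) = 455126 subsets S of size 4, where X_S = 1 if the K_4 on S is monochromatic.
For a fixed S, the K_4 on S has C(4, 2) = 6 edges. P[all 6 edges red] = (1/2)^6, and likewise for blue, so P[monochromatic] = 2·(1/2)^6 = 2^{1 − 6} = 1/32.
Summing: E[X] = C(59, 4) · 2^{1 − 6} = 455126 · 1/32 = 227563/16.
Numerically: E[X] ≈ 14222.68750.

E[X] = C(59,4)·2^(1−C(4,2)) = 227563/16 ≈ 14222.68750.


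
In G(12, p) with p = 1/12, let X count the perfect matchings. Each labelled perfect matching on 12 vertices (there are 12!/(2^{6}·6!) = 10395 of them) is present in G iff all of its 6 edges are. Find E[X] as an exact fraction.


K_12 has 12!/(2^{6}·6!) = 10395 labelled perfect matchings.
For each such perfect matching H, let X_H = 1 if all 6 edges of H are present in G. Then P[X_H = 1] = p^{6} = (1/12)^{6} = 1/2985984.
By linearity: E[X] = Σ_H E[X_H] = 10395 · p^{6} = 10395 · 1/2985984 = 385/110592.
Numerically: E[X] ≈ 0.00348126.

E[X] = 10395 · (1/12)^{6} = 385/110592 ≈ 0.00348126.


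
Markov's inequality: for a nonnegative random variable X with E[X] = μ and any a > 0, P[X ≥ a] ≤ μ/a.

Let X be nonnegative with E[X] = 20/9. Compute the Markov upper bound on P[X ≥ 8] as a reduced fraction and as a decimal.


μ = E[X] = 20/9, a = 8.
Markov: P[X ≥ 8] ≤ μ/a = (20/9)/8 = 5/18.
Numerically: ≈ 0.278.
(Since a = 8 > μ = 2.222, the bound 5/18 is < 1 and informative.)

P[X ≥ 8] ≤ 5/18 ≈ 0.278.


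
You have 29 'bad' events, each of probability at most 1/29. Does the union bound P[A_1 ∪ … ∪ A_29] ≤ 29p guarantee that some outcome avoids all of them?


Union bound: P[∪_{i=1}^{29} A_i] ≤ Σ_i P[A_i] ≤ 29·p = 29·(1/29) = 1.
Numerically: 1 ≈ 1.0000000.
Is 1 < 1? NO.
Since the bound 1 is ≥ 1, the union bound is uninformative here; it does NOT by itself certify existence.

29·p = 1 ≈ 1.0000000; existence NOT certified by the union bound.


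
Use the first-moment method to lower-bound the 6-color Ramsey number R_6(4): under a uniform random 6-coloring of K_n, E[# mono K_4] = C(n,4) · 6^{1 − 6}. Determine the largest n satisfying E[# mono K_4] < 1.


We need C(n, 4) · 6^{1 − 6} < 1, i.e. C(n, 4) < 6^{6 − 1} = 7776.
Check values of n near the boundary:
  n = 19: C(19, 4) = 3876; 3876 < 7776? YES
  n = 20: C(20, 4) = 4845; 4845 < 7776? YES
  n = 21: C(21, 4) = 5985; 5985 < 7776? YES
  n = 22: C(22, 4) = 7315; 7315 < 7776? YES
  n = 23: C(23, 4) = 8855; 8855 < 7776? NO
The largest n with C(n, 4) < 7776 is n = 22 (where E[X] = 7315/7776 ≈ 0.9407). Hence R_6(4) > 22, i.e. R_6(4) ≥ 23.

Largest n = 22; hence R_6(4) > 22.


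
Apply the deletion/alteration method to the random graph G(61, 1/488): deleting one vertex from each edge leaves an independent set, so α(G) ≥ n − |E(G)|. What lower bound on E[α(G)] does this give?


E[|E(G)|] = C(61, 2)·p = 1830 · (1/488) = 15/4.
E[α(G)] ≥ n − E[|E(G)|] = 61 − 15/4 = 229/4.
Numerically: ≈ 57.25000.
(This is only a lower bound; the true E[α(G)] may be larger.)

E[α(G)] ≥ 229/4 ≈ 57.25000.


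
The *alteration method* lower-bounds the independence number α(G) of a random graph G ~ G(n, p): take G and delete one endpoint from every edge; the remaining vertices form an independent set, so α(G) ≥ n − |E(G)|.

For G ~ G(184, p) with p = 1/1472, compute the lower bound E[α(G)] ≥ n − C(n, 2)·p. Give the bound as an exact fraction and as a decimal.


E[|E(G)|] = C(184, 2)·p = 16836 · (1/1472) = 183/16.
E[α(G)] ≥ n − E[|E(G)|] = 184 − 183/16 = 2761/16.
Numerically: ≈ 172.562500.
(This is only a lower bound; the true E[α(G)] may be larger.)

E[α(G)] ≥ 2761/16 ≈ 172.562500.


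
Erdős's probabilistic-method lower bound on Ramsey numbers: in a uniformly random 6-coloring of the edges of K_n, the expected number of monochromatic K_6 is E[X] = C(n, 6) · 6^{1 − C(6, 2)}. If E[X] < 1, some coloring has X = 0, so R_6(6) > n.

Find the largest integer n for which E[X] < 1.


We need C(n, 6) · 6^{1 − 15} < 1, i.e. C(n, 6) < 6^{15 − 1} = 78364164096.
Check values of n near the boundary:
  n = 194: C(194, 6) = 68482017072; 68482017072 < 78364164096? YES
  n = 195: C(195, 6) = 70656049360; 70656049360 < 78364164096? YES
  n = 196: C(196, 6) = 72887293024; 72887293024 < 78364164096? YES
  n = 197: C(197, 6) = 75176946208; 75176946208 < 78364164096? YES
  n = 198: C(198, 6) = 77526225777; 77526225777 < 78364164096? YES
  n = 199: C(199, 6) = 79936367511; 79936367511 < 78364164096? NO
The largest n with C(n, 6) < 78364164096 is n = 198 (where E[X] = 25842075259/26121388032 ≈ 0.9893071). Hence R_6(6) > 198, i.e. R_6(6) ≥ 199.

Largest n = 198; hence R_6(6) > 198.


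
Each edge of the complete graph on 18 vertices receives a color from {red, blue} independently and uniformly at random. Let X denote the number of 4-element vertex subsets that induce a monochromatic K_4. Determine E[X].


Let X = Σ_S X_S over the C(18, 4) = 3060 subsets S of size 4, where X_S = 1 if the K_4 on S is monochromatic.
For a fixed S, the K_4 on S has C(4, 2) = 6 edges. P[all 6 edges red] = (1/2)^6, and likewise for blue, so P[monochromatic] = 2·(1/2)^6 = 2^{1 − 6} = 1/32.
By linearity of expectation: E[X] = C(18, 4) · 2^{1 − 6} = 3060 · 1/32 = 765/8.
Numerically: E[X] ≈ 95.625000.

E[X] = C(18,4)·2^(1−C(4,2)) = 765/8 ≈ 95.625000.


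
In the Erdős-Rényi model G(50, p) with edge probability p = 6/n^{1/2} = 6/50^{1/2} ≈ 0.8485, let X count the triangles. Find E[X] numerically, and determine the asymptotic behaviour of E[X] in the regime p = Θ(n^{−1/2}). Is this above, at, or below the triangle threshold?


Number of potential triangles: C(50, 3) = 19600.
Each occurs with probability p³ ≈ (0.8485)³ ≈ 6.109403e-01.
By linearity: E[X] = C(50, 3)·p³ ≈ 19600 · 6.109403e-01 ≈ 11974.4291.
Since α = 1/2 < 1, p = c/n^{1/2} ≫ 1/n is above the triangle threshold p ~ 1/n. Asymptotically E[X] ~ (c³/6)·n^{3(1−α)} = (6³/6)·n^{1.5} → ∞; triangles are abundant w.h.p.

E[X] ≈ 11974.4291; in regime p = Θ(1/n^{1/2}) E[X] diverges (above the triangle threshold p ~ 1/n).


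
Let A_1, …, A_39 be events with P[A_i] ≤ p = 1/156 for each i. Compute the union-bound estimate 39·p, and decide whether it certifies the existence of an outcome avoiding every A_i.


Union bound: P[∪_{i=1}^{39} A_i] ≤ Σ_i P[A_i] ≤ 39·p = 39·(1/156) = 1/4.
Numerically: 1/4 ≈ 0.25000.
Is 1/4 < 1? YES.
Since P[∪ A_i] ≤ 1/4 < 1, the complement has P[∩ A_i^c] ≥ 1 − 1/4 = 3/4 > 0, so some outcome avoids every A_i.

39·p = 1/4 ≈ 0.25000; existence CERTIFIED by the union bound.


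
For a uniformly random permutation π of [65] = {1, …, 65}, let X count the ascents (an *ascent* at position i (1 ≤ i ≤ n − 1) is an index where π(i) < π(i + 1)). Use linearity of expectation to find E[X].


Write X = Σ X_I over i = 1, …, 64, with X_I the indicator of one ascent.
There are 64 indicators.
For each fixed i, the pair (π(i), π(i+1)) is a uniformly random ordered pair of distinct values from {1, …, 65}; by symmetry P[π(i) < π(i+1)] = 1/2.
By linearity: E[X] = 64 · (1/2) = (65 − 1) · (1/2) = 32 ≈ 32.000000.

E[X] = 32 = 32.000000.


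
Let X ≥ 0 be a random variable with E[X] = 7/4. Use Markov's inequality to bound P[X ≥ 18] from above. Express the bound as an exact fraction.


μ = E[X] = 7/4, a = 18.
Markov: P[X ≥ 18] ≤ μ/a = (7/4)/18 = 7/72.
Numerically: ≈ 0.09722.
(Since a = 18 > μ = 1.75000, the bound 7/72 is < 1 and informative.)

P[X ≥ 18] ≤ 7/72 ≈ 0.09722.


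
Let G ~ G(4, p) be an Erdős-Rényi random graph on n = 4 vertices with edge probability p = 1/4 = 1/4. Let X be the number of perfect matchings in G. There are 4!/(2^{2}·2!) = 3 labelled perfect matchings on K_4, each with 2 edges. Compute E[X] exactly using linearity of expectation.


K_4 has 4!/(2^{2}·2!) = 3 labelled perfect matchings.
For each such perfect matching H, let X_H = 1 if all 2 edges of H are present in G. Then P[X_H = 1] = p^{2} = (1/4)^{2} = 1/16.
By linearity: E[X] = Σ_H E[X_H] = 3 · p^{2} = 3 · 1/16 = 3/16.
Numerically: E[X] ≈ 0.188.

E[X] = 3 · (1/4)^{2} = 3/16 ≈ 0.188.


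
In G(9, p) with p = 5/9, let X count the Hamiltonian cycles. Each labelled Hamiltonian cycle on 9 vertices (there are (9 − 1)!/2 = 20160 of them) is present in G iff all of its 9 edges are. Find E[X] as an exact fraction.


K_9 has (9 − 1)!/2 = 20160 labelled Hamiltonian cycles.
For each such Hamiltonian cycle H, let X_H = 1 if all 9 edges of H are present in G. Then P[X_H = 1] = p^{9} = (5/9)^{9} = 1953125/387420489.
By linearity: E[X] = Σ_H E[X_H] = 20160 · p^{9} = 20160 · 1953125/387420489 = 4375000000/43046721.
Numerically: E[X] ≈ 101.63.

E[X] = 20160 · (5/9)^{9} = 4375000000/43046721 ≈ 101.63.


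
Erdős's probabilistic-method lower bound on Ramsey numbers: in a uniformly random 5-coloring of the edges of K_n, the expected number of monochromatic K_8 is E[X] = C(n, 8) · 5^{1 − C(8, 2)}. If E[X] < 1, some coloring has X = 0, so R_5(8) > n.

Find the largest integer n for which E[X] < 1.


We need C(n, 8) · 5^{1 − 28} < 1, i.e. C(n, 8) < 5^{28 − 1} = 7450580596923828125.
Check values of n near the boundary:
  n = 861: C(861, 8) = 7250034996615275865; 7250034996615275865 < 7450580596923828125? YES
  n = 862: C(862, 8) = 7317951015318931845; 7317951015318931845 < 7450580596923828125? YES
  n = 863: C(863, 8) = 7386423071602617757; 7386423071602617757 < 7450580596923828125? YES
  n = 864: C(864, 8) = 7455455062926006708; 7455455062926006708 < 7450580596923828125? NO
The largest n with C(n, 8) < 7450580596923828125 is n = 863 (where E[X] = 7386423071602617757/7450580596923828125 ≈ 0.99139). Hence R_5(8) > 863, i.e. R_5(8) ≥ 864.

Largest n = 863; hence R_5(8) > 863.


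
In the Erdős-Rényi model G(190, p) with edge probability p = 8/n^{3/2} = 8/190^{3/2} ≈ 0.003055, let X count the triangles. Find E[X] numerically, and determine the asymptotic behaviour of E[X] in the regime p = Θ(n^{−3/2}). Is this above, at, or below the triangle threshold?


Number of potential triangles: C(190, 3) = 1125180.
Each occurs with probability p³ ≈ (0.003055)³ ≈ 2.850222e-08.
By linearity: E[X] = C(190, 3)·p³ ≈ 1125180 · 2.850222e-08 ≈ 0.0321.
Since α = 3/2 > 1, p = c/n^{3/2} = o(1/n) is below the triangle threshold p ~ 1/n. Asymptotically E[X] ~ (c³/6)·n^{3(1−α)} = (8³/6)·n^{-1.5} → 0, so by Markov's inequality G has no triangles w.h.p.

E[X] ≈ 0.0321; in regime p = Θ(1/n^{3/2}) E[X] tends to 0 (below the triangle threshold p ~ 1/n).


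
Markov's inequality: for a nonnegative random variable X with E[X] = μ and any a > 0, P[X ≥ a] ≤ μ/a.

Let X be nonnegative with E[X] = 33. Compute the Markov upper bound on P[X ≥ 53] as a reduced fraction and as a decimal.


μ = E[X] = 33, a = 53.
Markov: P[X ≥ 53] ≤ μ/a = (33)/53 = 33/53.
Numerically: ≈ 0.6226.
(Since a = 53 > μ = 33.0000, the bound 33/53 is < 1 and informative.)

P[X ≥ 53] ≤ 33/53 ≈ 0.6226.


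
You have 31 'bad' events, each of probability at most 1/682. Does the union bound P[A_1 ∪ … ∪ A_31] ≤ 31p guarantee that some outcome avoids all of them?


Union bound: P[∪_{i=1}^{31} A_i] ≤ Σ_i P[A_i] ≤ 31·p = 31·(1/682) = 1/22.
Numerically: 1/22 ≈ 0.045455.
Is 1/22 < 1? YES.
Since P[∪ A_i] ≤ 1/22 < 1, the complement has P[∩ A_i^c] ≥ 1 − 1/22 = 21/22 > 0, so some outcome avoids every A_i.

31·p = 1/22 ≈ 0.045455; existence CERTIFIED by the union bound.


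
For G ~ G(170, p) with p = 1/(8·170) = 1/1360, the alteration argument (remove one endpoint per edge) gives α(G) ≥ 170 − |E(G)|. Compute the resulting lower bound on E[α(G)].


E[|E(G)|] = C(170, 2)·p = 14365 · (1/1360) = 169/16.
E[α(G)] ≥ n − E[|E(G)|] = 170 − 169/16 = 2551/16.
Numerically: ≈ 159.437500.
(This is only a lower bound; the true E[α(G)] may be larger.)

E[α(G)] ≥ 2551/16 ≈ 159.437500.


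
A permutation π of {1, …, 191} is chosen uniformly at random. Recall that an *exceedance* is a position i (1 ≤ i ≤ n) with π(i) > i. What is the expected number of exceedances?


Write X = Σ_{i=1}^{191} X_i, where X_i = 1_{π(i) > i}.
For each fixed i, π(i) is uniform over {1, …, 191} (marginal of a uniform permutation), so P[π(i) > i] = (n − i)/n. Summing: Σ_{i=1}^{191} (n − i)/n = (0 + 1 + … + 190)/191 = 191(191 − 1)/(2·191) = (191 − 1)/2.
Hence E[X] = Σ_{i=1}^{191} (191 − i)/191 = 95 ≈ 95.000.

E[X] = 95 = 95.000.


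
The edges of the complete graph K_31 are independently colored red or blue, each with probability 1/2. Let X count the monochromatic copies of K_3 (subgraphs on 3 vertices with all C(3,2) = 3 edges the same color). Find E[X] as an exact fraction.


Let X = Σ_S X_S over the C(31, 3) = 4495 subsets S of size 3, where X_S = 1 if the K_3 on S is monochromatic.
For a fixed S, the K_3 on S has C(3, 2) = 3 edges. P[all 3 edges red] = (1/2)^3, and likewise for blue, so P[monochromatic] = 2·(1/2)^3 = 2^{1 − 3} = 1/4.
By linearity: E[X] = C(31, 3) · 2^{1 − 3} = 4495 · 1/4 = 4495/4.
Numerically: E[X] ≈ 1123.750.

E[X] = C(31,3)·2^(1−C(3,2)) = 4495/4 ≈ 1123.750.


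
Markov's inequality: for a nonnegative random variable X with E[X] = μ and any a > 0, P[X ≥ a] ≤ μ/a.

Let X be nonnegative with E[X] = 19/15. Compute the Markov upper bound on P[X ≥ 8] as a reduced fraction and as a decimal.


μ = E[X] = 19/15, a = 8.
Markov: P[X ≥ 8] ≤ μ/a = (19/15)/8 = 19/120.
Numerically: ≈ 0.158333.
(Since a = 8 > μ = 1.266667, the bound 19/120 is < 1 and informative.)

P[X ≥ 8] ≤ 19/120 ≈ 0.158333.


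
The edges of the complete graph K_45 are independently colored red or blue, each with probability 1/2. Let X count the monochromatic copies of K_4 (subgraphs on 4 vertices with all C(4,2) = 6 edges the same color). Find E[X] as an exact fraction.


Let X = Σ_S X_S over the C(45, 4) = 148995 subsets S of size 4, where X_S = 1 if the K_4 on S is monochromatic.
For a fixed S, the K_4 on S has C(4, 2) = 6 edges. P[all 6 edges red] = (1/2)^6, and likewise for blue, so P[monochromatic] = 2·(1/2)^6 = 2^{1 − 6} = 1/32.
By linearity: E[X] = C(45, 4) · 2^{1 − 6} = 148995 · 1/32 = 148995/32.
Numerically: E[X] ≈ 4656.0938.

E[X] = C(45,4)·2^(1−C(4,2)) = 148995/32 ≈ 4656.0938.


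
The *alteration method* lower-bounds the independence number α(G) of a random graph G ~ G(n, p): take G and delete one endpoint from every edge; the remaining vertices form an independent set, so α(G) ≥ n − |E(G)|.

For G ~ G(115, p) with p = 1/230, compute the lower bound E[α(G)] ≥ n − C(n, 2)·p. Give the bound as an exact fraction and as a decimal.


E[|E(G)|] = C(115, 2)·p = 6555 · (1/230) = 57/2.
E[α(G)] ≥ n − E[|E(G)|] = 115 − 57/2 = 173/2.
Numerically: ≈ 86.50000.
(This is only a lower bound; the true E[α(G)] may be larger.)

E[α(G)] ≥ 173/2 ≈ 86.50000.


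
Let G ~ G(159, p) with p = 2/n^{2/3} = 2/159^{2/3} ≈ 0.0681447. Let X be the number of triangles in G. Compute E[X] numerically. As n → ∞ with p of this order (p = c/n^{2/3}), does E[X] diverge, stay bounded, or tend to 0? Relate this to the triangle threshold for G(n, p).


Number of potential triangles: C(159, 3) = 657359.
Each occurs with probability p³ ≈ (0.0681447)³ ≈ 3.16443179e-04.
By linearity: E[X] = C(159, 3)·p³ ≈ 657359 · 3.16443179e-04 ≈ 208.016771.
Since α = 2/3 < 1, p = c/n^{2/3} ≫ 1/n is above the triangle threshold p ~ 1/n. Asymptotically E[X] ~ (c³/6)·n^{3(1−α)} = (2³/6)·n^{1} → ∞; triangles are abundant w.h.p.

E[X] ≈ 208.016771; in regime p = Θ(1/n^{2/3}) E[X] diverges (above the triangle threshold p ~ 1/n).


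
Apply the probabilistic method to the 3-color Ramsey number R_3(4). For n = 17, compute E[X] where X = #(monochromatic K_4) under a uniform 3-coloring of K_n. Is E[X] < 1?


E[X] = C(17, 4) · 3^{1 − 6} = 2380 · 3^{−5} = 2380/243.
As a reduced fraction: E[X] = 2380/243 ≈ 9.7942.
Is E[X] < 1? NO.
Since E[X] ≥ 1, the first-moment bound is inconclusive at n = 17; it does NOT by itself certify R_3(4) > 17.

E[X] = 2380/243 ≈ 9.7942; E[X] ≥ 1; first-moment method inconclusive here.


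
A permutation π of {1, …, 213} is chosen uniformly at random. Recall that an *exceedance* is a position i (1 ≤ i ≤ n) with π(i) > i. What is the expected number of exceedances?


Write X = Σ_{i=1}^{213} X_i, where X_i = 1_{π(i) > i}.
For each fixed i, π(i) is uniform over {1, …, 213} (marginal of a uniform permutation), so P[π(i) > i] = (n − i)/n. Summing: Σ_{i=1}^{213} (n − i)/n = (0 + 1 + … + 212)/213 = 213(213 − 1)/(2·213) = (213 − 1)/2.
Hence E[X] = Σ_{i=1}^{213} (213 − i)/213 = 106 ≈ 106.000000.

E[X] = 106 = 106.000000.


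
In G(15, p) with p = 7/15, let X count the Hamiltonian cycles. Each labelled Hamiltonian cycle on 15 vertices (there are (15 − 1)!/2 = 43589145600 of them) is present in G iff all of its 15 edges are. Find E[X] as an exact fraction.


K_15 has (15 − 1)!/2 = 43589145600 labelled Hamiltonian cycles.
For each such Hamiltonian cycle H, let X_H = 1 if all 15 edges of H are present in G. Then P[X_H = 1] = p^{15} = (7/15)^{15} = 4747561509943/437893890380859375.
By linearity: E[X] = Σ_H E[X_H] = 43589145600 · p^{15} = 43589145600 · 4747561509943/437893890380859375 = 34064551424174695424/72081298828125.
Numerically: E[X] ≈ 4.7259e+05.

E[X] = 43589145600 · (7/15)^{15} = 34064551424174695424/72081298828125 ≈ 4.7259e+05.


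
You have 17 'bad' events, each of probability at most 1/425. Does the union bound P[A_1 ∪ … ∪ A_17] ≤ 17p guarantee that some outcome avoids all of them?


Union bound: P[∪_{i=1}^{17} A_i] ≤ Σ_i P[A_i] ≤ 17·p = 17·(1/425) = 1/25.
Numerically: 1/25 ≈ 0.040000.
Is 1/25 < 1? YES.
Since P[∪ A_i] ≤ 1/25 < 1, the complement has P[∩ A_i^c] ≥ 1 − 1/25 = 24/25 > 0, so some outcome avoids every A_i.

17·p = 1/25 ≈ 0.040000; existence CERTIFIED by the union bound.


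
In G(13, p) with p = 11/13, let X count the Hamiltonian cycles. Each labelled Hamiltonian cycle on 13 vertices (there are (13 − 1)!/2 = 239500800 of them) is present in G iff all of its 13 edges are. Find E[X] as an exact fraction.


K_13 has (13 − 1)!/2 = 239500800 labelled Hamiltonian cycles.
For each such Hamiltonian cycle H, let X_H = 1 if all 13 edges of H are present in G. Then P[X_H = 1] = p^{13} = (11/13)^{13} = 34522712143931/302875106592253.
By linearity of expectation: E[X] = Σ_H E[X_H] = 239500800 · p^{13} = 239500800 · 34522712143931/302875106592253 = 8268217176641189644800/302875106592253.
Numerically: E[X] ≈ 2.72991e+07.

E[X] = 239500800 · (11/13)^{13} = 8268217176641189644800/302875106592253 ≈ 2.72991e+07.


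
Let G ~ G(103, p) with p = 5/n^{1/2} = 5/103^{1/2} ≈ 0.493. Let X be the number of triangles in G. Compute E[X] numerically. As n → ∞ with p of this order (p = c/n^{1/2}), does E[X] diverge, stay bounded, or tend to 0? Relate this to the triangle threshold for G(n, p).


Number of potential triangles: C(103, 3) = 176851.
Each occurs with probability p³ ≈ (0.493)³ ≈ 1.19579e-01.
By linearity: E[X] = C(103, 3)·p³ ≈ 176851 · 1.19579e-01 ≈ 21147.630.
Since α = 1/2 < 1, p = c/n^{1/2} ≫ 1/n is above the triangle threshold p ~ 1/n. Asymptotically E[X] ~ (c³/6)·n^{3(1−α)} = (5³/6)·n^{1.5} → ∞; triangles are abundant w.h.p.

E[X] ≈ 21147.630; in regime p = Θ(1/n^{1/2}) E[X] diverges (above the triangle threshold p ~ 1/n).


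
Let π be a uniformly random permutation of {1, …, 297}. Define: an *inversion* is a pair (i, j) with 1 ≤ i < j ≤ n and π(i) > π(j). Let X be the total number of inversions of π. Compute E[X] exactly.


Write X = Σ X_I over the C(297, 2) = 43956 pairs i < j, with X_I the indicator of one inversion.
There are 43956 indicators.
For each fixed pair i < j, the values π(i) and π(j) are two distinct elements of {1, …, 297} in uniformly random order; by symmetry P[π(i) > π(j)] = 1/2.
By linearity: E[X] = 43956 · (1/2) = C(297, 2) · (1/2) = 43956/2 = 21978 ≈ 21978.0000.

E[X] = 21978 = 21978.0000.


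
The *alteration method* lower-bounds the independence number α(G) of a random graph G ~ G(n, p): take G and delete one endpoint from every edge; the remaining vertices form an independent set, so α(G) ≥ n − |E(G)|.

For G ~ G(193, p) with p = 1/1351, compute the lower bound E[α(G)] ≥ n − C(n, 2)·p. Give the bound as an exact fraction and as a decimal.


E[|E(G)|] = C(193, 2)·p = 18528 · (1/1351) = 96/7.
E[α(G)] ≥ n − E[|E(G)|] = 193 − 96/7 = 1255/7.
Numerically: ≈ 179.285714.
(This is only a lower bound; the true E[α(G)] may be larger.)

E[α(G)] ≥ 1255/7 ≈ 179.285714.


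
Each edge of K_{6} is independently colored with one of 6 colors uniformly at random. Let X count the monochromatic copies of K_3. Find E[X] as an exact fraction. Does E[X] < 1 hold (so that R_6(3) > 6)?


E[X] = C(6, 3) · 6^{1 − 3} = 20 · 6^{−2} = 20/36.
As a reduced fraction: E[X] = 5/9 ≈ 0.556.
Is E[X] < 1? YES.
Since E[X] < 1, there exists a 6-coloring of K_{6} with no monochromatic K_3; hence R_6(3) > 6.

E[X] = 5/9 ≈ 0.556; E[X] < 1, so R_6(3) > 6.


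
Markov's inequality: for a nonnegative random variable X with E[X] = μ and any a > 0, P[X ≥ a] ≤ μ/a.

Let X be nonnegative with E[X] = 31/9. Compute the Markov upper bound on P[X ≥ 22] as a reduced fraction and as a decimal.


μ = E[X] = 31/9, a = 22.
Markov: P[X ≥ 22] ≤ μ/a = (31/9)/22 = 31/198.
Numerically: ≈ 0.157.
(Since a = 22 > μ = 3.444, the bound 31/198 is < 1 and informative.)

P[X ≥ 22] ≤ 31/198 ≈ 0.157.


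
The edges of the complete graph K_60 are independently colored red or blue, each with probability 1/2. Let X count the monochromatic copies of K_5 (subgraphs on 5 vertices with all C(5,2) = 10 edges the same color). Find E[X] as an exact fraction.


Let X = Σ_S X_S over the C(60, 5) = 5461512 subsets S of size 5, where X_S = 1 if the K_5 on S is monochromatic.
For a fixed S, the K_5 on S has C(5, 2) = 10 edges. P[all 10 edges red] = (1/2)^10, and likewise for blue, so P[monochromatic] = 2·(1/2)^10 = 2^{1 − 10} = 1/512.
Summing: E[X] = C(60, 5) · 2^{1 − 10} = 5461512 · 1/512 = 682689/64.
Numerically: E[X] ≈ 10667.016.

E[X] = C(60,5)·2^(1−C(5,2)) = 682689/64 ≈ 10667.016.


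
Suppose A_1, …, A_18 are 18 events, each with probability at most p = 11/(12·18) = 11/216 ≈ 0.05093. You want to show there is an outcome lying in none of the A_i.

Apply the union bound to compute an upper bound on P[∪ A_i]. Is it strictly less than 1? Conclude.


Union bound: P[∪_{i=1}^{18} A_i] ≤ Σ_i P[A_i] ≤ 18·p = 18·(11/216) = 11/12.
Numerically: 11/12 ≈ 0.91667.
Is 11/12 < 1? YES.
Since P[∪ A_i] ≤ 11/12 < 1, the complement has P[∩ A_i^c] ≥ 1 − 11/12 = 1/12 > 0, so some outcome avoids every A_i.

18·p = 11/12 ≈ 0.91667; existence CERTIFIED by the union bound.


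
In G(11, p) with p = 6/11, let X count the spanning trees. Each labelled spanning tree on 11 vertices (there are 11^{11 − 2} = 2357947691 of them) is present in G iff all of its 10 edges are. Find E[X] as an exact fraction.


K_11 has 11^{11 − 2} = 2357947691 labelled spanning trees.
For each such spanning tree H, let X_H = 1 if all 10 edges of H are present in G. Then P[X_H = 1] = p^{10} = (6/11)^{10} = 60466176/25937424601.
By linearity of expectation: E[X] = Σ_H E[X_H] = 2357947691 · p^{10} = 2357947691 · 60466176/25937424601 = 60466176/11.
Numerically: E[X] ≈ 5.497e+06.

E[X] = 2357947691 · (6/11)^{10} = 60466176/11 ≈ 5.497e+06.


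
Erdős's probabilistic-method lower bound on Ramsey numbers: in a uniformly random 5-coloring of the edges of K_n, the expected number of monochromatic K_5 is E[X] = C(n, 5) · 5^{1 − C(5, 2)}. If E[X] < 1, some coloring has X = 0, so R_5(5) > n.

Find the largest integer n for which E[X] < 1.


We need C(n, 5) · 5^{1 − 10} < 1, i.e. C(n, 5) < 5^{10 − 1} = 1953125.
Check values of n near the boundary:
  n = 44: C(44, 5) = 1086008; 1086008 < 1953125? YES
  n = 45: C(45, 5) = 1221759; 1221759 < 1953125? YES
  n = 46: C(46, 5) = 1370754; 1370754 < 1953125? YES
  n = 47: C(47, 5) = 1533939; 1533939 < 1953125? YES
  n = 48: C(48, 5) = 1712304; 1712304 < 1953125? YES
  n = 49: C(49, 5) = 1906884; 1906884 < 1953125? YES
  n = 50: C(50, 5) = 2118760; 2118760 < 1953125? NO
  n = 51: C(51, 5) = 2349060; 2349060 < 1953125? NO
The largest n with C(n, 5) < 1953125 is n = 49 (where E[X] = 1906884/1953125 ≈ 0.9763246). Hence R_5(5) > 49, i.e. R_5(5) ≥ 50.

Largest n = 49; hence R_5(5) > 49.


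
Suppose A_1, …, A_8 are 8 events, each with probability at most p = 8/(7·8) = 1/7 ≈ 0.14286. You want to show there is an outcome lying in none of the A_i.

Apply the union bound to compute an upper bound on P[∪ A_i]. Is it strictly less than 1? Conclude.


Union bound: P[∪_{i=1}^{8} A_i] ≤ Σ_i P[A_i] ≤ 8·p = 8·(1/7) = 8/7.
Numerically: 8/7 ≈ 1.14286.
Is 8/7 < 1? NO.
Since the bound 8/7 is ≥ 1, the union bound is uninformative here; it does NOT by itself certify existence.

8·p = 8/7 ≈ 1.14286; existence NOT certified by the union bound.


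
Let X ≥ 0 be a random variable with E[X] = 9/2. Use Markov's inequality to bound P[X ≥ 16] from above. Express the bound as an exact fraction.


μ = E[X] = 9/2, a = 16.
Markov: P[X ≥ 16] ≤ μ/a = (9/2)/16 = 9/32.
Numerically: ≈ 0.281250.
(Since a = 16 > μ = 4.500000, the bound 9/32 is < 1 and informative.)

P[X ≥ 16] ≤ 9/32 ≈ 0.281250.


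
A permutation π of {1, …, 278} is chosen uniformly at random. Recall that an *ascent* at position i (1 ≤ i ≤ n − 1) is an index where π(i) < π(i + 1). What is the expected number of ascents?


Write X = Σ X_I over i = 1, …, 277, with X_I the indicator of one ascent.
There are 277 indicators.
For each fixed i, the pair (π(i), π(i+1)) is a uniformly random ordered pair of distinct values from {1, …, 278}; by symmetry P[π(i) < π(i+1)] = 1/2.
By linearity: E[X] = 277 · (1/2) = (278 − 1) · (1/2) = 277/2 ≈ 138.50000.

E[X] = 277/2 = 138.50000.


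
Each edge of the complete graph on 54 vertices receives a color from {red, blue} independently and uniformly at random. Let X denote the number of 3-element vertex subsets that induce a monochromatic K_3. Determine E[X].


Let X = Σ_S X_S over the C(54, 3) = 24804 subsets S of size 3, where X_S = 1 if the K_3 on S is monochromatic.
For a fixed S, the K_3 on S has C(3, 2) = 3 edges. P[all 3 edges red] = (1/2)^3, and likewise for blue, so P[monochromatic] = 2·(1/2)^3 = 2^{1 − 3} = 1/4.
Summing: E[X] = C(54, 3) · 2^{1 − 3} = 24804 · 1/4 = 6201.
Numerically: E[X] ≈ 6201.000.

E[X] = C(54,3)·2^(1−C(3,2)) = 6201 ≈ 6201.000.
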